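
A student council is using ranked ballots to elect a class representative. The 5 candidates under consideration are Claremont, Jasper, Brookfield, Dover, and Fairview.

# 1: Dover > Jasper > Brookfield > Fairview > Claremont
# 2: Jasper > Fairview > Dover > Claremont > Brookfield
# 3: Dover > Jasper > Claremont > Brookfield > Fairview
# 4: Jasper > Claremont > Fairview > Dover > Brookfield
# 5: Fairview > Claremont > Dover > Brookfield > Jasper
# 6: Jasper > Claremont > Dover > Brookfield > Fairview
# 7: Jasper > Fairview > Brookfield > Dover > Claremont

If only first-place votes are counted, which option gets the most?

Jasper

First-place vote totals:
  Claremont: 0
  Jasper: 4
  Brookfield: 0
  Dover: 2
  Fairview: 1
Jasper has the most first-place votes.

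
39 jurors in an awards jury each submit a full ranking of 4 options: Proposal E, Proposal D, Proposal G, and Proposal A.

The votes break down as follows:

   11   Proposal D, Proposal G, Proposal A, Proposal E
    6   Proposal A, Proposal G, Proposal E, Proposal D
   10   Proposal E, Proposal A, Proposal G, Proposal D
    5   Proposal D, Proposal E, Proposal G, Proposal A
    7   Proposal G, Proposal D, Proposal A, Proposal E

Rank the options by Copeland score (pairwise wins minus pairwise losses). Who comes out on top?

Proposal G

Pairwise results:
  Proposal E vs Proposal D: Proposal D wins 23–16.
  Proposal E vs Proposal G: Proposal G wins 24–15.
  Proposal E vs Proposal A: Proposal A wins 24–15.
  Proposal D vs Proposal G: Proposal G wins 23–16.
  Proposal D vs Proposal A: Proposal D wins 23–16.
  Proposal G vs Proposal A: Proposal G wins 23–16.
Copeland scores (wins − losses):
  Proposal E: 0 − 3 = -3
  Proposal D: 2 − 1 = 1
  Proposal G: 3 − 0 = 3
  Proposal A: 1 − 2 = -1
Proposal G has the best Copeland score.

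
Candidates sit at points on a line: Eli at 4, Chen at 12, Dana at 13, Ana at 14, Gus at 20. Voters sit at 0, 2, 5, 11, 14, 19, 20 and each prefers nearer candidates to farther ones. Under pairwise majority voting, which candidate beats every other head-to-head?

Chen

With single-peaked preferences on a line, the Condorcet winner is the candidate closest to the median voter.
The median voter (position 11) is closest to Chen at 12.
Check: Chen vs Gus — voters closer to Chen: 5 of 7.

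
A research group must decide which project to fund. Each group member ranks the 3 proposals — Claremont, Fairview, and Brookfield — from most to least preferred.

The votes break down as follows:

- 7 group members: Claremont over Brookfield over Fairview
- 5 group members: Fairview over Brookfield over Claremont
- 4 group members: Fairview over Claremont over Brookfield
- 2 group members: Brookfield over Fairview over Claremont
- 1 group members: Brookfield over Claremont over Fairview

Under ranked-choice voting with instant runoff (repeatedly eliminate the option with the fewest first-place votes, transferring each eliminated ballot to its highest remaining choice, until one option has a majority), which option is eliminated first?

Brookfield

Round 1: Fairview 9, Claremont 7, Brookfield 3. Brookfield has the fewest and is eliminated.
Round 2: Fairview 11, Claremont 8. Fairview has a majority.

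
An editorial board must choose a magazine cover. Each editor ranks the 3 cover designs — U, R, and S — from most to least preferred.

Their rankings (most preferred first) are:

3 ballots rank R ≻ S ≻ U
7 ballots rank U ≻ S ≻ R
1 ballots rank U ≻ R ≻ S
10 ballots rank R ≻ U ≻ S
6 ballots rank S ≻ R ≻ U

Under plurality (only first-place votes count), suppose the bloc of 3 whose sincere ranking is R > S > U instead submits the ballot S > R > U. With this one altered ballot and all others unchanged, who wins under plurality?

First-place totals with the altered ballot: U 8, R 10, S 9.
The winner is unchanged: still R.

R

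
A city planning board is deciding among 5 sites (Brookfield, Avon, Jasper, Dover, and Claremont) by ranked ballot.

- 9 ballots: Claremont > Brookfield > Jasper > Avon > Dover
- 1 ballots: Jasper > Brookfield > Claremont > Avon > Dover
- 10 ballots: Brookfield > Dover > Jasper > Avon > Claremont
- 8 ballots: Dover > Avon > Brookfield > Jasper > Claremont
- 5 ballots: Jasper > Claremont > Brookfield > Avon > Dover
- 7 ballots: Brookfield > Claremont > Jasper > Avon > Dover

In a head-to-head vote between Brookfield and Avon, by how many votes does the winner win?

24

Ballots ranking Brookfield above Avon: 9+1+10+5+7 = 32.
Ballots ranking Avon above Brookfield: 8.
Brookfield wins 32–8, a margin of 24.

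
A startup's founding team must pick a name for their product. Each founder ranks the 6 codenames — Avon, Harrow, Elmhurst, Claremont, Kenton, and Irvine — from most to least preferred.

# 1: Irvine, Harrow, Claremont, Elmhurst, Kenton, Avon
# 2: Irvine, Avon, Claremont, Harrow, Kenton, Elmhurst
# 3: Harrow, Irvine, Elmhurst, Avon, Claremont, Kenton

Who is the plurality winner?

First-place vote totals:
  Avon: 0
  Harrow: 1
  Elmhurst: 0
  Claremont: 0
  Kenton: 0
  Irvine: 2
Irvine has the most first-place votes.

Irvine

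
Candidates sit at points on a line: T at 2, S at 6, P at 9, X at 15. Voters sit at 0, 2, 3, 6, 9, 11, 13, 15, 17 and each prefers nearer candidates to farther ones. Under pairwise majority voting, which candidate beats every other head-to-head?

P

With single-peaked preferences on a line, the Condorcet winner is the candidate closest to the median voter.
The median voter (position 9) is closest to P at 9.
Check: P vs T — voters closer to P: 6 of 9.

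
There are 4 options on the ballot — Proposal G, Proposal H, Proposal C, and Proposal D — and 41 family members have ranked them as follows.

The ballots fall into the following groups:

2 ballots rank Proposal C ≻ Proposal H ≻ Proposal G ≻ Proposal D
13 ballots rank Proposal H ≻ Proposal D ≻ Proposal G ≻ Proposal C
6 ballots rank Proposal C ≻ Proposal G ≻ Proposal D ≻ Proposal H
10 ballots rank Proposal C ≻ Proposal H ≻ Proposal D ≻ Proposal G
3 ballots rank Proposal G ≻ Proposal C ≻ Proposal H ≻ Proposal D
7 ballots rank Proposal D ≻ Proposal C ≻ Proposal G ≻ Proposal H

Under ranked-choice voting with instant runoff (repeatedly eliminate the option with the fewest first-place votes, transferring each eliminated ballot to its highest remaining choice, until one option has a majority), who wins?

Round 1: Proposal C 18, Proposal H 13, Proposal D 7, Proposal G 3. Proposal G has the fewest and is eliminated.
Round 2: Proposal C 21, Proposal H 13, Proposal D 7. Proposal C has a majority.

Proposal C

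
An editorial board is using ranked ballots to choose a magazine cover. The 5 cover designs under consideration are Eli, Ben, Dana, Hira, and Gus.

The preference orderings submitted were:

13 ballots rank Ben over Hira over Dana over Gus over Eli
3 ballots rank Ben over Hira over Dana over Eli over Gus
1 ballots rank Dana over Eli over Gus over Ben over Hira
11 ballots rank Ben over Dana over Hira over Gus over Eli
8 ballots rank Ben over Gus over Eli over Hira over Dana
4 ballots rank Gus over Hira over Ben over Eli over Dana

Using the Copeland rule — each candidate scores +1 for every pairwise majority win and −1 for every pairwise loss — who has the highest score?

Pairwise results:
  Eli vs Ben: Ben wins 39–1.
  Eli vs Dana: Dana wins 28–12.
  Eli vs Hira: Hira wins 31–9.
  Eli vs Gus: Gus wins 36–4.
  Ben vs Dana: Ben wins 39–1.
  Ben vs Hira: Ben wins 36–4.
  Ben vs Gus: Ben wins 35–5.
  Dana vs Hira: Hira wins 28–12.
  Dana vs Gus: Dana wins 28–12.
  Hira vs Gus: Hira wins 27–13.
Copeland scores (wins − losses):
  Eli: 0 − 4 = -4
  Ben: 4 − 0 = 4
  Dana: 2 − 2 = 0
  Hira: 3 − 1 = 2
  Gus: 1 − 3 = -2
Ben has the best Copeland score.

Ben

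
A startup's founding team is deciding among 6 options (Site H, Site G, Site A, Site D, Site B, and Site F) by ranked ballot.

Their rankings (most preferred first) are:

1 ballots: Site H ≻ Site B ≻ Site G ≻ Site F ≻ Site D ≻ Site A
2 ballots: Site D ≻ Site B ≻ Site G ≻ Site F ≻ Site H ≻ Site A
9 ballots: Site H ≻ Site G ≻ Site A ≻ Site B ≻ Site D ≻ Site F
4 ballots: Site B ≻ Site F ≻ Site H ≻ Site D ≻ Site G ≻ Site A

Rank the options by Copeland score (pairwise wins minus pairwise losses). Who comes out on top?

Pairwise results:
  Site H vs Site G: Site H wins 14–2.
  Site H vs Site A: Site H wins 16–0.
  Site H vs Site D: Site H wins 14–2.
  Site H vs Site B: Site H wins 10–6.
  Site H vs Site F: Site H wins 10–6.
  Site G vs Site A: Site G wins 16–0.
  Site G vs Site D: Site G wins 10–6.
  Site G vs Site B: Site G wins 9–7.
  Site G vs Site F: Site G wins 12–4.
  Site A vs Site D: Site A wins 9–7.
  Site A vs Site B: Site A wins 9–7.
  Site A vs Site F: Site A wins 9–7.
  Site D vs Site B: Site B wins 14–2.
  Site D vs Site F: Site D wins 11–5.
  Site B vs Site F: Site B wins 16–0.
Copeland scores (wins − losses):
  Site H: 5 − 0 = 5
  Site G: 4 − 1 = 3
  Site A: 3 − 2 = 1
  Site D: 1 − 4 = -3
  Site B: 2 − 3 = -1
  Site F: 0 − 5 = -5
Site H has the best Copeland score.

Site H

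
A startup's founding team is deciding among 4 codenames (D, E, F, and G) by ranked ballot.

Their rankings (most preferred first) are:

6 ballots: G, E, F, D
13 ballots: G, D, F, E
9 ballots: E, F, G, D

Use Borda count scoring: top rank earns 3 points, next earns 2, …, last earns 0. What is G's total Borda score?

Borda scores:
  D: 6·0 + 13·2 + 9·0 = 26
  E: 6·2 + 13·0 + 9·3 = 39
  F: 6·1 + 13·1 + 9·2 = 37
  G: 6·3 + 13·3 + 9·1 = 66

66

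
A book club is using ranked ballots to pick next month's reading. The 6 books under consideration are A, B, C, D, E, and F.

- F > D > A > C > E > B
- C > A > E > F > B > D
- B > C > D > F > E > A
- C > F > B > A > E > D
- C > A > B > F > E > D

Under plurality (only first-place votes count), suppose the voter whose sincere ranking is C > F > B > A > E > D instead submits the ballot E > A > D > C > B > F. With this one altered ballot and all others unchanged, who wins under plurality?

First-place totals with the altered ballot: A 0, B 1, C 2, D 0, E 1, F 1.
The winner is unchanged: still C.

C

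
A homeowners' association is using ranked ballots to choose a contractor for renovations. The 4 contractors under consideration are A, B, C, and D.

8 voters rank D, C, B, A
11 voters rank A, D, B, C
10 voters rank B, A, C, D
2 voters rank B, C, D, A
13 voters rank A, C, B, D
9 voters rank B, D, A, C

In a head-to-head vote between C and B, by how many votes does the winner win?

11

Ballots ranking C above B: 8+13 = 21.
Ballots ranking B above C: 11+10+2+9 = 32.
B wins 32–21, a margin of 11.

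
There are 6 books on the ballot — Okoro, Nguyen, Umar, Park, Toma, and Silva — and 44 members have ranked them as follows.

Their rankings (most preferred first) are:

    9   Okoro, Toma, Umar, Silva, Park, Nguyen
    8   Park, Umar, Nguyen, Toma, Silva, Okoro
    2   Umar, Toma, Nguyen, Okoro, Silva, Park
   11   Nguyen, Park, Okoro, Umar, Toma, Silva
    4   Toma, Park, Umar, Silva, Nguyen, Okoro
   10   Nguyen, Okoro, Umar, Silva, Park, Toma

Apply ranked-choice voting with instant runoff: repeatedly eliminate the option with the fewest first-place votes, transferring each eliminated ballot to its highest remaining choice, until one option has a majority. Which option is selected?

Round 1: Nguyen 21, Okoro 9, Park 8, Toma 4, Umar 2, Silva 0. Silva has the fewest and is eliminated.
Round 2: Nguyen 21, Okoro 9, Park 8, Toma 4, Umar 2. Umar has the fewest and is eliminated.
Round 3: Nguyen 21, Okoro 9, Park 8, Toma 6. Toma has the fewest and is eliminated.
Round 4: Nguyen 23, Park 12, Okoro 9. Nguyen has a majority.

Nguyen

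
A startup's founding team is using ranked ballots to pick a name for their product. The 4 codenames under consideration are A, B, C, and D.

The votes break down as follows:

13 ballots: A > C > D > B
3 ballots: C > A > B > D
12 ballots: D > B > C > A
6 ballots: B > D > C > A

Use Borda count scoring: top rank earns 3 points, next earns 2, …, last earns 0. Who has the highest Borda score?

D

Borda scores:
  A: 13·3 + 3·2 + 12·0 + 6·0 = 45
  B: 13·0 + 3·1 + 12·2 + 6·3 = 45
  C: 13·2 + 3·3 + 12·1 + 6·1 = 53
  D: 13·1 + 3·0 + 12·3 + 6·2 = 61
D has the highest total.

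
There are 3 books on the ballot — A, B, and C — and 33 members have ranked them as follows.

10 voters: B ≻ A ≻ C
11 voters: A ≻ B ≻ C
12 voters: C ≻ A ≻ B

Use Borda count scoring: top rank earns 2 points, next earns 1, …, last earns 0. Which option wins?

Borda scores:
  A: 10·1 + 11·2 + 12·1 = 44
  B: 10·2 + 11·1 + 12·0 = 31
  C: 10·0 + 11·0 + 12·2 = 24
A has the highest total.

A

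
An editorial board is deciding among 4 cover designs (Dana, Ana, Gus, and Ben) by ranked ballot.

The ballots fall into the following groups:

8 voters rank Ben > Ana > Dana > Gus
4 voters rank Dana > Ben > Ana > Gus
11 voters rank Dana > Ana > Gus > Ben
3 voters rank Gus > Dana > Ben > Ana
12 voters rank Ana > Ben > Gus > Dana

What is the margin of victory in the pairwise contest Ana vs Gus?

Ballots ranking Ana above Gus: 8+4+11+12 = 35.
Ballots ranking Gus above Ana: 3.
Ana wins 35–3, a margin of 32.

32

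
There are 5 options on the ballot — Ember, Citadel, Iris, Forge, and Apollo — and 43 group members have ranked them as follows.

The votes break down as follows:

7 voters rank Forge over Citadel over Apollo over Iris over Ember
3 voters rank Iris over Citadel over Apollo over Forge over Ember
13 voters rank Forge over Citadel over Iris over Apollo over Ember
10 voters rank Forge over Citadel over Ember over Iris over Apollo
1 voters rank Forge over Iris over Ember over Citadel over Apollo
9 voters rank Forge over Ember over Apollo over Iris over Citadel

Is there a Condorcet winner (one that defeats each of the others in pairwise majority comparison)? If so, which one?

Head-to-head results (43 voters total):
Ember vs Citadel: Citadel wins 33–10.
Ember vs Iris: Iris wins 24–19.
Ember vs Forge: Forge wins 43–0.
Ember vs Apollo: Apollo wins 23–20.
Citadel vs Iris: Citadel wins 30–13.
Citadel vs Forge: Forge wins 40–3.
Citadel vs Apollo: Citadel wins 34–9.
Iris vs Forge: Forge wins 40–3.
Iris vs Apollo: Iris wins 27–16.
Forge vs Apollo: Forge wins 40–3.
Forge beats each rival — Ember (43–0), Citadel (40–3), Iris (40–3), Apollo (40–3) — so Forge is the Condorcet winner.

Forge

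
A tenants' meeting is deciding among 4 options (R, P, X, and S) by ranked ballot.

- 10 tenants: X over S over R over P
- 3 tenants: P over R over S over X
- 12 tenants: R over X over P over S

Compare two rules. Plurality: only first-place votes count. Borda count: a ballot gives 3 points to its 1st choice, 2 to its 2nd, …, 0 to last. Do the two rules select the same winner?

Plurality first-place counts: R 12, P 3, X 10, S 0 → R.
Borda totals: R 52, P 21, X 54, S 23 → X.
The two rules disagree: plurality picks R, Borda picks X.

No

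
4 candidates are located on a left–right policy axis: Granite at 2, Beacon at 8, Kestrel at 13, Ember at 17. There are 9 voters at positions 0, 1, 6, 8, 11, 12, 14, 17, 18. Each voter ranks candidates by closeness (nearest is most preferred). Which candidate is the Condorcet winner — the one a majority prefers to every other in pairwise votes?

With single-peaked preferences on a line, the Condorcet winner is the candidate closest to the median voter.
The median voter (position 11) is closest to Kestrel at 13.
Check: Kestrel vs Ember — voters closer to Kestrel: 7 of 9.

Kestrel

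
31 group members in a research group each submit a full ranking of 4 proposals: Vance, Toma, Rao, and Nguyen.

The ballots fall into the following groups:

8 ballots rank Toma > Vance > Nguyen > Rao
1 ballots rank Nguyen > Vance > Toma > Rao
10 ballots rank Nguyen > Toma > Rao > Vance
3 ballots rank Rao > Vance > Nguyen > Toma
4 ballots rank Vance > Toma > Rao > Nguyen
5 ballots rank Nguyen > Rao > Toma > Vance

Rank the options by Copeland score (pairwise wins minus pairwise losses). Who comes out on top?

Nguyen

Pairwise results:
  Vance vs Toma: Toma wins 23–8.
  Vance vs Rao: Rao wins 18–13.
  Vance vs Nguyen: Nguyen wins 16–15.
  Toma vs Rao: Toma wins 23–8.
  Toma vs Nguyen: Nguyen wins 19–12.
  Rao vs Nguyen: Nguyen wins 24–7.
Copeland scores (wins − losses):
  Vance: 0 − 3 = -3
  Toma: 2 − 1 = 1
  Rao: 1 − 2 = -1
  Nguyen: 3 − 0 = 3
Nguyen has the best Copeland score.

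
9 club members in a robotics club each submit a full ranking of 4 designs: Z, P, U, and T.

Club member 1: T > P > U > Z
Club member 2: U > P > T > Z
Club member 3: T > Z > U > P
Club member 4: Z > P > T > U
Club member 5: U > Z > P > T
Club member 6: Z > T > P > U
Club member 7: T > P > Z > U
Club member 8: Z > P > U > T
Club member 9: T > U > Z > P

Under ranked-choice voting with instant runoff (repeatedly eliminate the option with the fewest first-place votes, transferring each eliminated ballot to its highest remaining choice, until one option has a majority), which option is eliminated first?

P

Round 1: T 4, Z 3, U 2, P 0. P has the fewest and is eliminated.
Round 2: T 4, Z 3, U 2. U has the fewest and is eliminated.
Round 3: T 5, Z 4. T has a majority.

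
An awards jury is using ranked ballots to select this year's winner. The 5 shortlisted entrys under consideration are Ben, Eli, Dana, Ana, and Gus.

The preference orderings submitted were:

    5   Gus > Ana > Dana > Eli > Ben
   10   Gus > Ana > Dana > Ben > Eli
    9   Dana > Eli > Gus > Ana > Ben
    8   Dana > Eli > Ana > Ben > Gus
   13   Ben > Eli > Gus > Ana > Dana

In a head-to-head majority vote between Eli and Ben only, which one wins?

Ballots ranking Eli above Ben: 5+9+8 = 22.
Ballots ranking Ben above Eli: 10+13 = 23.
Ben wins the head-to-head, 23–22.

Ben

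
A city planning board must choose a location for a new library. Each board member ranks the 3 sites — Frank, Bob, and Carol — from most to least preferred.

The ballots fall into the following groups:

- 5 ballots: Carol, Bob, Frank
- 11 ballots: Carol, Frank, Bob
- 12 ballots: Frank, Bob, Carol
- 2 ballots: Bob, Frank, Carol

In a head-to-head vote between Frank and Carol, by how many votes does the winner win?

2

Ballots ranking Frank above Carol: 12+2 = 14.
Ballots ranking Carol above Frank: 5+11 = 16.
Carol wins 16–14, a margin of 2.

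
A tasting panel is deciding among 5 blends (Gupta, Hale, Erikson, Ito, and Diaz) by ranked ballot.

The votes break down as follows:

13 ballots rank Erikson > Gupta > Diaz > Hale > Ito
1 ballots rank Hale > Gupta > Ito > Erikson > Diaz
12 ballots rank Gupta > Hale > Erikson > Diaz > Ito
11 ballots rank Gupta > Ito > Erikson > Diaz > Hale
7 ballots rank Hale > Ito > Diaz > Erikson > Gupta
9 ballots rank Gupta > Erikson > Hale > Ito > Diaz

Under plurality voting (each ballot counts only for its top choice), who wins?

First-place vote totals:
  Gupta: 32
  Hale: 8
  Erikson: 13
  Ito: 0
  Diaz: 0
Gupta has the most first-place votes.

Gupta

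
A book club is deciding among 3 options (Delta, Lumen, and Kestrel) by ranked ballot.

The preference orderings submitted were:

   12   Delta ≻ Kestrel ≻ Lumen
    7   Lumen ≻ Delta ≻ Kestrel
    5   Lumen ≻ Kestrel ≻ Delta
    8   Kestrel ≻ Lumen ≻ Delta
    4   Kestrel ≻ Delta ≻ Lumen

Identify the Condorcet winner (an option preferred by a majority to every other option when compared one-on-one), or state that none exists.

Head-to-head results (36 voters total):
Delta vs Lumen: Lumen wins 20–16.
Delta vs Kestrel: Delta wins 19–17.
Lumen vs Kestrel: Kestrel wins 24–12.
No candidate beats all others: Delta beats Kestrel beats Lumen beats Delta, a majority cycle.

None — there is no Condorcet winner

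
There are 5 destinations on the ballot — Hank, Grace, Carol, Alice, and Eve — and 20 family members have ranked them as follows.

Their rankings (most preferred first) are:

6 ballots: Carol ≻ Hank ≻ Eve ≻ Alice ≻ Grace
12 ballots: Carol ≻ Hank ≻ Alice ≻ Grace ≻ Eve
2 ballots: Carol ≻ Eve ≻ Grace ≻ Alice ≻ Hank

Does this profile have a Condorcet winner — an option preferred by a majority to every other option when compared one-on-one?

Head-to-head results (20 voters total):
Hank vs Grace: Hank wins 18–2.
Hank vs Carol: Carol wins 20–0.
Hank vs Alice: Hank wins 18–2.
Hank vs Eve: Hank wins 18–2.
Grace vs Carol: Carol wins 20–0.
Grace vs Alice: Alice wins 18–2.
Grace vs Eve: Grace wins 12–8.
Carol vs Alice: Carol wins 20–0.
Carol vs Eve: Carol wins 20–0.
Alice vs Eve: Alice wins 12–8.
Carol beats each rival — Hank (20–0), Grace (20–0), Alice (20–0), Eve (20–0) — so Carol is the Condorcet winner.

Yes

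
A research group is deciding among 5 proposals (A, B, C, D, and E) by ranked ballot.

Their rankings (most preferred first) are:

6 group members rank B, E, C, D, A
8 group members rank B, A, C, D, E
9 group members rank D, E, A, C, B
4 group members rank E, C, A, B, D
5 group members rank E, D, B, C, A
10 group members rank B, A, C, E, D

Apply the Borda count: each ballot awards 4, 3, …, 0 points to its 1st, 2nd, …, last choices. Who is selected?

Borda scores:
  A: 6·0 + 8·3 + 9·2 + 4·2 + 5·0 + 10·3 = 80
  B: 6·4 + 8·4 + 9·0 + 4·1 + 5·2 + 10·4 = 110
  C: 6·2 + 8·2 + 9·1 + 4·3 + 5·1 + 10·2 = 74
  D: 6·1 + 8·1 + 9·4 + 4·0 + 5·3 + 10·0 = 65
  E: 6·3 + 8·0 + 9·3 + 4·4 + 5·4 + 10·1 = 91
B has the highest total.

B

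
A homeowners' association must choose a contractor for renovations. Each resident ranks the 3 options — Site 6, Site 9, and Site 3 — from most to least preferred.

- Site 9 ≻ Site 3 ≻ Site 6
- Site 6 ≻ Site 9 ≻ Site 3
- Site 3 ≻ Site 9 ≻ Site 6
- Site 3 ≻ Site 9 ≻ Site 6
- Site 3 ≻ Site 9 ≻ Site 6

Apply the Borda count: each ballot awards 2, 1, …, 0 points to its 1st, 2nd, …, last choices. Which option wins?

Site 3

Borda scores:
  Site 6: 0 + 2 + 0 + 0 + 0 = 2
  Site 9: 2 + 1 + 1 + 1 + 1 = 6
  Site 3: 1 + 0 + 2 + 2 + 2 = 7
Site 3 has the highest total.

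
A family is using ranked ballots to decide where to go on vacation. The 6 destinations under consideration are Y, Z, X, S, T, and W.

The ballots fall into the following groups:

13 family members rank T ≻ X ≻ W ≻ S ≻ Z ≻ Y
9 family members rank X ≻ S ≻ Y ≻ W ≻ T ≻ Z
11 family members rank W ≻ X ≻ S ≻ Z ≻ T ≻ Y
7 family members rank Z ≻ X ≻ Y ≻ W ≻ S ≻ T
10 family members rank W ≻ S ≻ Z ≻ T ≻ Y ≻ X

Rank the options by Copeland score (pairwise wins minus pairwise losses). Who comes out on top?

Pairwise results:
  Y vs Z: Z wins 41–9.
  Y vs X: X wins 40–10.
  Y vs S: S wins 43–7.
  Y vs T: T wins 34–16.
  Y vs W: W wins 34–16.
  Z vs X: X wins 33–17.
  Z vs S: S wins 43–7.
  Z vs T: Z wins 28–22.
  Z vs W: W wins 43–7.
  X vs S: X wins 40–10.
  X vs T: X wins 27–23.
  X vs W: X wins 29–21.
  S vs T: S wins 37–13.
  S vs W: W wins 41–9.
  T vs W: W wins 37–13.
Copeland scores (wins − losses):
  Y: 0 − 5 = -5
  Z: 2 − 3 = -1
  X: 5 − 0 = 5
  S: 3 − 2 = 1
  T: 1 − 4 = -3
  W: 4 − 1 = 3
X has the best Copeland score.

X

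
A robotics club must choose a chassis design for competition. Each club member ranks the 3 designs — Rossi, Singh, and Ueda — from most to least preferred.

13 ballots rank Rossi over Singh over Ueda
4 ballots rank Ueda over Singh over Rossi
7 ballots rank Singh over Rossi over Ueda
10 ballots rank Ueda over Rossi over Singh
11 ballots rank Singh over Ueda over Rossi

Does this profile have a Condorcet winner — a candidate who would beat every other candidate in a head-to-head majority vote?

No

Head-to-head results (45 voters total):
Rossi vs Singh: Rossi wins 23–22.
Rossi vs Ueda: Ueda wins 25–20.
Singh vs Ueda: Singh wins 31–14.
No candidate beats all others: Rossi beats Singh beats Ueda beats Rossi, a majority cycle.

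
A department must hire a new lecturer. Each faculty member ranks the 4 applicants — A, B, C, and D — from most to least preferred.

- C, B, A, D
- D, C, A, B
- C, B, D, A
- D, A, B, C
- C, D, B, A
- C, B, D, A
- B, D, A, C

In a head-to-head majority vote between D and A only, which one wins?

Ballots ranking D above A: 6.
Ballots ranking A above D: 1.
D wins the head-to-head, 6–1.

D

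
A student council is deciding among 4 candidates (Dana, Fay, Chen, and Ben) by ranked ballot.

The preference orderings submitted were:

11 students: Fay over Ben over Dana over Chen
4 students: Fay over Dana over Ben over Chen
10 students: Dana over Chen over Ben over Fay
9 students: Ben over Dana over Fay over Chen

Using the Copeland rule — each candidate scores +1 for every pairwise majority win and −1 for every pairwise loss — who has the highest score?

Ben

Pairwise results:
  Dana vs Fay: Dana wins 19–15.
  Dana vs Chen: Dana wins 34–0.
  Dana vs Ben: Ben wins 20–14.
  Fay vs Chen: Fay wins 24–10.
  Fay vs Ben: Ben wins 19–15.
  Chen vs Ben: Ben wins 24–10.
Copeland scores (wins − losses):
  Dana: 2 − 1 = 1
  Fay: 1 − 2 = -1
  Chen: 0 − 3 = -3
  Ben: 3 − 0 = 3
Ben has the best Copeland score.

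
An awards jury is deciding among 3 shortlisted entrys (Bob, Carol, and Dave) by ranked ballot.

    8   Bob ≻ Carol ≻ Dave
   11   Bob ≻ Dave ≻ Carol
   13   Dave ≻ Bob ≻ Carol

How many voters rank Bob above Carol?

32

Ballots ranking Bob above Carol: 8+11+13 = 32.
Ballots ranking Carol above Bob: 0.
So 32 of 32 voters prefer Bob to Carol.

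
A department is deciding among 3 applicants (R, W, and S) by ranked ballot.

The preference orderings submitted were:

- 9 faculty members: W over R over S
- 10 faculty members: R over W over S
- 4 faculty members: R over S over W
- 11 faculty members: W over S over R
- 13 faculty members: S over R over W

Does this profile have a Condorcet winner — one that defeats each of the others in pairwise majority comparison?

Head-to-head results (47 voters total):
R vs W: R wins 27–20.
R vs S: S wins 24–23.
W vs S: W wins 30–17.
No candidate beats all others: R beats W beats S beats R, a majority cycle.

No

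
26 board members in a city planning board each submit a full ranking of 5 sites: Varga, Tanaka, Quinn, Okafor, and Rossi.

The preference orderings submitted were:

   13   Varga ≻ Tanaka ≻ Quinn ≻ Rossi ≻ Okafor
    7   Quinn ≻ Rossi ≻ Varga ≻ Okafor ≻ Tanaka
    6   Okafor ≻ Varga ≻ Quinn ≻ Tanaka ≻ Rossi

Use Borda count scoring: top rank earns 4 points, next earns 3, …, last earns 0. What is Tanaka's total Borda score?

Borda scores:
  Varga: 13·4 + 7·2 + 6·3 = 84
  Tanaka: 13·3 + 7·0 + 6·1 = 45
  Quinn: 13·2 + 7·4 + 6·2 = 66
  Okafor: 13·0 + 7·1 + 6·4 = 31
  Rossi: 13·1 + 7·3 + 6·0 = 34

45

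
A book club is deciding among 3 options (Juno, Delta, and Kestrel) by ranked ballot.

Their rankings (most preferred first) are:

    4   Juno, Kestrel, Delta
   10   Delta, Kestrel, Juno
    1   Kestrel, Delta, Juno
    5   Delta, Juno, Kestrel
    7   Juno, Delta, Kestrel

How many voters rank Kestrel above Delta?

Ballots ranking Kestrel above Delta: 4+1 = 5.
Ballots ranking Delta above Kestrel: 10+5+7 = 22.
So 5 of 27 voters prefer Kestrel to Delta.

5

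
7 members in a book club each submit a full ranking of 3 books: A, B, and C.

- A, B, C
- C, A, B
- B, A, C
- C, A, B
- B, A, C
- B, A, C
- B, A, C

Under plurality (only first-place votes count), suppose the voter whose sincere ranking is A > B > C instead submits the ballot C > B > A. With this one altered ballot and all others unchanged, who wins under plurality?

B

First-place totals with the altered ballot: A 0, B 4, C 3.
The winner is unchanged: still B.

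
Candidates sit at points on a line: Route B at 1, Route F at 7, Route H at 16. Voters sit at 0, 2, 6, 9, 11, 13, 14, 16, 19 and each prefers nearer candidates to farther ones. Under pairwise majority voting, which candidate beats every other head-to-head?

With single-peaked preferences on a line, the Condorcet winner is the candidate closest to the median voter.
The median voter (position 11) is closest to Route F at 7.
Check: Route F vs Route H — voters closer to Route F: 5 of 9.

Route F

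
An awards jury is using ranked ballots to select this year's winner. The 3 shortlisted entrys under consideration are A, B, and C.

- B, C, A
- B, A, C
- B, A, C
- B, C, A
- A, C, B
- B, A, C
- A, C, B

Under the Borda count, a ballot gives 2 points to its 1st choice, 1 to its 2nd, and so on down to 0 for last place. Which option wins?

Borda scores:
  A: 0 + 1 + 1 + 0 + 2 + 1 + 2 = 7
  B: 2 + 2 + 2 + 2 + 0 + 2 + 0 = 10
  C: 1 + 0 + 0 + 1 + 1 + 0 + 1 = 4
B has the highest total.

B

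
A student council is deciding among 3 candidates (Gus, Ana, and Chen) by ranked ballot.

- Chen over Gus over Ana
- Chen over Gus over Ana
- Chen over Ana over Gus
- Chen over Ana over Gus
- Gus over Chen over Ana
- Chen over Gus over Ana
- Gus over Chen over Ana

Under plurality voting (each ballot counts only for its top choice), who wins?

Chen

First-place vote totals:
  Gus: 2
  Ana: 0
  Chen: 5
Chen has the most first-place votes.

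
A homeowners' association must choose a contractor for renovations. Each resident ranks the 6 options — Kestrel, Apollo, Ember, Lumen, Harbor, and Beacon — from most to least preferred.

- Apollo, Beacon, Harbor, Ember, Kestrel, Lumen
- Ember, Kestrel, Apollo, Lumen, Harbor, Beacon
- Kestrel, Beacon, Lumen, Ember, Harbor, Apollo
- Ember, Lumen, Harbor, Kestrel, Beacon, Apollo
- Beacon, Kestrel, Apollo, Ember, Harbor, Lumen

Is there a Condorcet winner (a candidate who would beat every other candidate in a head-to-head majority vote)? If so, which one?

No Condorcet winner

Head-to-head results (5 voters total):
Kestrel vs Apollo: Kestrel wins 4–1.
Kestrel vs Ember: Ember wins 3–2.
Kestrel vs Lumen: Kestrel wins 4–1.
Kestrel vs Harbor: Kestrel wins 3–2.
Kestrel vs Beacon: Kestrel wins 3–2.
Apollo vs Ember: Ember wins 3–2.
Apollo vs Lumen: Apollo wins 3–2.
Apollo vs Harbor: Apollo wins 3–2.
Apollo vs Beacon: Beacon wins 3–2.
Ember vs Lumen: Ember wins 4–1.
Ember vs Harbor: Ember wins 4–1.
Ember vs Beacon: Beacon wins 3–2.
Lumen vs Harbor: Lumen wins 3–2.
Lumen vs Beacon: Beacon wins 3–2.
Harbor vs Beacon: Beacon wins 3–2.
No candidate beats all others: Kestrel beats Beacon beats Ember beats Kestrel, a majority cycle.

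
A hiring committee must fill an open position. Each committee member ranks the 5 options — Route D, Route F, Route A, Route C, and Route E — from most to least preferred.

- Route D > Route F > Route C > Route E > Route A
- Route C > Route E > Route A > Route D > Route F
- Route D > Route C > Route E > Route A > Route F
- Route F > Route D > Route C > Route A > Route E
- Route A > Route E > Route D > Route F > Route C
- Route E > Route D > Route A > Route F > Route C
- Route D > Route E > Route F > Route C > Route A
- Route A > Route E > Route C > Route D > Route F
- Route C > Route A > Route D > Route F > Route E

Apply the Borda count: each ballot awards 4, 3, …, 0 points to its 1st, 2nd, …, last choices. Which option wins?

Route D

Borda scores:
  Route D: 4 + 1 + 4 + 3 + 2 + 3 + 4 + 1 + 2 = 24
  Route F: 3 + 0 + 0 + 4 + 1 + 1 + 2 + 0 + 1 = 12
  Route A: 0 + 2 + 1 + 1 + 4 + 2 + 0 + 4 + 3 = 17
  Route C: 2 + 4 + 3 + 2 + 0 + 0 + 1 + 2 + 4 = 18
  Route E: 1 + 3 + 2 + 0 + 3 + 4 + 3 + 3 + 0 = 19
Route D has the highest total.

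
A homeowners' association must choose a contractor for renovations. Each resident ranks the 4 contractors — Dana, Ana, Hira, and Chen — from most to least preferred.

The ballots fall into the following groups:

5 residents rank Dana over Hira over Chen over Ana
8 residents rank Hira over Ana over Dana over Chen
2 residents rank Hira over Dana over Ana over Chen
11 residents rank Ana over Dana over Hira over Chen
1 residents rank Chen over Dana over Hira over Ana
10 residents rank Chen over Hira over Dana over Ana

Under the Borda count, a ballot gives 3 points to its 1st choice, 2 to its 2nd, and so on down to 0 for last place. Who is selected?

Hira

Borda scores:
  Dana: 5·3 + 8·1 + 2·2 + 11·2 + 2 + 10·1 = 61
  Ana: 5·0 + 8·2 + 2·1 + 11·3 + 0 + 10·0 = 51
  Hira: 5·2 + 8·3 + 2·3 + 11·1 + 1 + 10·2 = 72
  Chen: 5·1 + 8·0 + 2·0 + 11·0 + 3 + 10·3 = 38
Hira has the highest total.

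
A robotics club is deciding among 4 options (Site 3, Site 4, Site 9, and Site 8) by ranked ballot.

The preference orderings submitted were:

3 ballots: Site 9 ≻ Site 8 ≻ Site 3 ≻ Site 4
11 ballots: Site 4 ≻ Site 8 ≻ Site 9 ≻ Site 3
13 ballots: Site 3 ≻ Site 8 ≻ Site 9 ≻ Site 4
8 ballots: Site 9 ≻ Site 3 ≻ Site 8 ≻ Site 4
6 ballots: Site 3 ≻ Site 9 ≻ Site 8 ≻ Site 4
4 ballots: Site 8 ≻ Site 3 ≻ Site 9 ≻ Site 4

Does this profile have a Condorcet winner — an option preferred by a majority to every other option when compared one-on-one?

Head-to-head results (45 voters total):
Site 3 vs Site 4: Site 3 wins 34–11.
Site 3 vs Site 9: Site 3 wins 23–22.
Site 3 vs Site 8: Site 3 wins 27–18.
Site 4 vs Site 9: Site 9 wins 34–11.
Site 4 vs Site 8: Site 8 wins 34–11.
Site 9 vs Site 8: Site 8 wins 28–17.
Site 3 beats each rival — Site 4 (34–11), Site 9 (23–22), Site 8 (27–18) — so Site 3 is the Condorcet winner.

Yes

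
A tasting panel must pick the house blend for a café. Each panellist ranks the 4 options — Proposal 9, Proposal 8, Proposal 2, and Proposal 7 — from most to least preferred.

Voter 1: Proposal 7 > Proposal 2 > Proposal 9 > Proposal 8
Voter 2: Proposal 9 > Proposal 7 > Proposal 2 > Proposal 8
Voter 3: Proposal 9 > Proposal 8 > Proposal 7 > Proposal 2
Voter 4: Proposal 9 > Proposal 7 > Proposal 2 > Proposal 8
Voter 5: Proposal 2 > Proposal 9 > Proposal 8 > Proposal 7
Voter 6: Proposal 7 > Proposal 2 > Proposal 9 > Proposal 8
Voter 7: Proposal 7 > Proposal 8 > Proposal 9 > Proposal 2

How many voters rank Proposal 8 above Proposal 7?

2

Ballots ranking Proposal 8 above Proposal 7: 2.
Ballots ranking Proposal 7 above Proposal 8: 5.
So 2 of 7 voters prefer Proposal 8 to Proposal 7.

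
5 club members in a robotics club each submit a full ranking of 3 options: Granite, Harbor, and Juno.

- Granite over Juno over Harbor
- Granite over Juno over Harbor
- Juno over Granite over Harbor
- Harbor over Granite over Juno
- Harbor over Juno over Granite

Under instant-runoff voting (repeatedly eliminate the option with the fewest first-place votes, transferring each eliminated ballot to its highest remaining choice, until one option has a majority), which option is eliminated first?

Juno

Round 1: Granite 2, Harbor 2, Juno 1. Juno has the fewest and is eliminated.
Round 2: Granite 3, Harbor 2. Granite has a majority.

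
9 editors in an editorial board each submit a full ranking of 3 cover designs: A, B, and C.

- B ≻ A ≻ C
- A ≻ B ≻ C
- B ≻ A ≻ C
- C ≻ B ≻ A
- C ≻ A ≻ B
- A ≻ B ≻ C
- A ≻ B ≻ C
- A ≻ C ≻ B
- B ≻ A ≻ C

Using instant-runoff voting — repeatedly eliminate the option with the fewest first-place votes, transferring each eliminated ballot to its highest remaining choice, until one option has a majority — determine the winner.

Round 1: A 4, B 3, C 2. C has the fewest and is eliminated.
Round 2: A 5, B 4. A has a majority.

A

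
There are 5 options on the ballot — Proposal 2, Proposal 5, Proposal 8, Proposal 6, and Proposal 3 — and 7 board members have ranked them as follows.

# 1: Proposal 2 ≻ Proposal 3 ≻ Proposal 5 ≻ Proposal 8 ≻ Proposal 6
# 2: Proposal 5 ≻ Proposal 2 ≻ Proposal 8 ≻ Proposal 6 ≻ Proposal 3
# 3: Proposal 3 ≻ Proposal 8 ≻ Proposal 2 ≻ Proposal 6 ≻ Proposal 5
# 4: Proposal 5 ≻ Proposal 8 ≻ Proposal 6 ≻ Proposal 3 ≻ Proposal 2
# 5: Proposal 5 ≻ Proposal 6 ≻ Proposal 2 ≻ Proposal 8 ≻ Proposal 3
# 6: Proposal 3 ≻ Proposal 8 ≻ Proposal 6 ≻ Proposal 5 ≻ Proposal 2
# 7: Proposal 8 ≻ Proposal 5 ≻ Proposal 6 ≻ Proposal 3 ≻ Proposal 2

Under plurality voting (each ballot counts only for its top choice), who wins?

Proposal 5

First-place vote totals:
  Proposal 2: 1
  Proposal 5: 3
  Proposal 8: 1
  Proposal 6: 0
  Proposal 3: 2
Proposal 5 has the most first-place votes.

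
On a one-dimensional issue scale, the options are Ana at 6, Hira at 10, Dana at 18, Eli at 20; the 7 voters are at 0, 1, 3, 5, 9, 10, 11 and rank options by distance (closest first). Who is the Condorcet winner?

Ana

With single-peaked preferences on a line, the Condorcet winner is the candidate closest to the median voter.
The median voter (position 5) is closest to Ana at 6.
Check: Ana vs Dana — voters closer to Ana: 7 of 7.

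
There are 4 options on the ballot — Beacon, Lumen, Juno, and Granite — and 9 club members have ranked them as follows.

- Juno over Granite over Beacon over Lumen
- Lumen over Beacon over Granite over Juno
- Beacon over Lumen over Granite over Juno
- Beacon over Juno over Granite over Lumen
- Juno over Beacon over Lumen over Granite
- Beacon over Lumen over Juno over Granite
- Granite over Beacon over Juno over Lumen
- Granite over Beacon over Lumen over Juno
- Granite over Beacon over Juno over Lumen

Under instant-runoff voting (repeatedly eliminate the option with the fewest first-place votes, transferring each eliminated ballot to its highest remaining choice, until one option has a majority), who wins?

Round 1: Beacon 3, Granite 3, Juno 2, Lumen 1. Lumen has the fewest and is eliminated.
Round 2: Beacon 4, Granite 3, Juno 2. Juno has the fewest and is eliminated.
Round 3: Beacon 5, Granite 4. Beacon has a majority.

Beacon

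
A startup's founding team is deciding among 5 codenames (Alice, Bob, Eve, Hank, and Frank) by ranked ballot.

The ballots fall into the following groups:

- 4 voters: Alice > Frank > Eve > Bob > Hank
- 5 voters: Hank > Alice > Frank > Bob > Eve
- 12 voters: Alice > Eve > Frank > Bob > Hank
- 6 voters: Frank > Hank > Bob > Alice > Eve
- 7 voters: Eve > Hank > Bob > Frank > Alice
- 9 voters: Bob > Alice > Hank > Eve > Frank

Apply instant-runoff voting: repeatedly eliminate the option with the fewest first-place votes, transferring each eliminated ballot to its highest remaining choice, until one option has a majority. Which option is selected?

Round 1: Alice 16, Bob 9, Eve 7, Frank 6, Hank 5. Hank has the fewest and is eliminated.
Round 2: Alice 21, Bob 9, Eve 7, Frank 6. Frank has the fewest and is eliminated.
Round 3: Alice 21, Bob 15, Eve 7. Eve has the fewest and is eliminated.
Round 4: Bob 22, Alice 21. Bob has a majority.

Bob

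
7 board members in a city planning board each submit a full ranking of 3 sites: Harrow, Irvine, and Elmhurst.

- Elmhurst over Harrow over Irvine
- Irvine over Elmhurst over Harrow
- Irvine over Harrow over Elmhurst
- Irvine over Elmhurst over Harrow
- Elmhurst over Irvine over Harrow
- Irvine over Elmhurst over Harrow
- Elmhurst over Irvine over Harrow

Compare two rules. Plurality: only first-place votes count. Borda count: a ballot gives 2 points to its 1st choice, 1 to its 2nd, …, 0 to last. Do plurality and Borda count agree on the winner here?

Yes

Plurality first-place counts: Harrow 0, Irvine 4, Elmhurst 3 → Irvine.
Borda totals: Harrow 2, Irvine 10, Elmhurst 9 → Irvine.
The two rules agree on Irvine.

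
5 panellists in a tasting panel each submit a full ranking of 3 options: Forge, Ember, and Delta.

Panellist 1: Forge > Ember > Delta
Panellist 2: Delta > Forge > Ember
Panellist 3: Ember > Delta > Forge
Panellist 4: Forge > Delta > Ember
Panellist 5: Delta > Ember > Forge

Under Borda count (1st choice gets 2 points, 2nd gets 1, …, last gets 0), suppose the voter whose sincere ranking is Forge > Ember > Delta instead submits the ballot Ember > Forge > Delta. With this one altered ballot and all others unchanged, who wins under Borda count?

Borda totals with the altered ballot: Forge 4, Ember 5, Delta 6.
The winner is unchanged: still Delta.

Delta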